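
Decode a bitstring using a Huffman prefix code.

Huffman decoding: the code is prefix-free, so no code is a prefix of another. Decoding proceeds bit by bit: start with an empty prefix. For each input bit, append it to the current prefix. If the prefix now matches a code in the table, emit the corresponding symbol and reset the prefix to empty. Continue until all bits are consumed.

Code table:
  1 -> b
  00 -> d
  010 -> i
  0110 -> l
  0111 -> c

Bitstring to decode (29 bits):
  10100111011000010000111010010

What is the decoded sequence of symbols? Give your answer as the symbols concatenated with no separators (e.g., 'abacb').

Answer: bicldidcii

Derivation:
Bit 0: prefix='1' -> emit 'b', reset
Bit 1: prefix='0' (no match yet)
Bit 2: prefix='01' (no match yet)
Bit 3: prefix='010' -> emit 'i', reset
Bit 4: prefix='0' (no match yet)
Bit 5: prefix='01' (no match yet)
Bit 6: prefix='011' (no match yet)
Bit 7: prefix='0111' -> emit 'c', reset
Bit 8: prefix='0' (no match yet)
Bit 9: prefix='01' (no match yet)
Bit 10: prefix='011' (no match yet)
Bit 11: prefix='0110' -> emit 'l', reset
Bit 12: prefix='0' (no match yet)
Bit 13: prefix='00' -> emit 'd', reset
Bit 14: prefix='0' (no match yet)
Bit 15: prefix='01' (no match yet)
Bit 16: prefix='010' -> emit 'i', reset
Bit 17: prefix='0' (no match yet)
Bit 18: prefix='00' -> emit 'd', reset
Bit 19: prefix='0' (no match yet)
Bit 20: prefix='01' (no match yet)
Bit 21: prefix='011' (no match yet)
Bit 22: prefix='0111' -> emit 'c', reset
Bit 23: prefix='0' (no match yet)
Bit 24: prefix='01' (no match yet)
Bit 25: prefix='010' -> emit 'i', reset
Bit 26: prefix='0' (no match yet)
Bit 27: prefix='01' (no match yet)
Bit 28: prefix='010' -> emit 'i', reset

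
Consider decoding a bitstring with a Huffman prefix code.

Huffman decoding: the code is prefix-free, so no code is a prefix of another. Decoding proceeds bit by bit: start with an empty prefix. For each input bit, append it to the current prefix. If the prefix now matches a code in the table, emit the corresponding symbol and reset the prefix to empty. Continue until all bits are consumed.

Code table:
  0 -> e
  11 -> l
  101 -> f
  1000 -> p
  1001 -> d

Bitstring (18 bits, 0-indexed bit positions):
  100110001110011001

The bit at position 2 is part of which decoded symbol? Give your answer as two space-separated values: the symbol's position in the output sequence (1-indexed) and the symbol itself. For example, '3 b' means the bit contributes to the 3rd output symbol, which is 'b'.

Answer: 1 d

Derivation:
Bit 0: prefix='1' (no match yet)
Bit 1: prefix='10' (no match yet)
Bit 2: prefix='100' (no match yet)
Bit 3: prefix='1001' -> emit 'd', reset
Bit 4: prefix='1' (no match yet)
Bit 5: prefix='10' (no match yet)
Bit 6: prefix='100' (no match yet)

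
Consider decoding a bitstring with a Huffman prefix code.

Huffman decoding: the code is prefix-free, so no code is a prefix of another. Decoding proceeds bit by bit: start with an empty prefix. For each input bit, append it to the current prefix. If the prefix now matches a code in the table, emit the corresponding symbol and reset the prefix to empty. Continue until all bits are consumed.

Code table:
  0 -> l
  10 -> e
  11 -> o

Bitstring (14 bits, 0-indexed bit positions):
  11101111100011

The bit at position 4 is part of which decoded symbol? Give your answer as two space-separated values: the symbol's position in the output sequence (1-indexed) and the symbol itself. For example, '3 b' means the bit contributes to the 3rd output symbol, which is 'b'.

Bit 0: prefix='1' (no match yet)
Bit 1: prefix='11' -> emit 'o', reset
Bit 2: prefix='1' (no match yet)
Bit 3: prefix='10' -> emit 'e', reset
Bit 4: prefix='1' (no match yet)
Bit 5: prefix='11' -> emit 'o', reset
Bit 6: prefix='1' (no match yet)
Bit 7: prefix='11' -> emit 'o', reset
Bit 8: prefix='1' (no match yet)

Answer: 3 o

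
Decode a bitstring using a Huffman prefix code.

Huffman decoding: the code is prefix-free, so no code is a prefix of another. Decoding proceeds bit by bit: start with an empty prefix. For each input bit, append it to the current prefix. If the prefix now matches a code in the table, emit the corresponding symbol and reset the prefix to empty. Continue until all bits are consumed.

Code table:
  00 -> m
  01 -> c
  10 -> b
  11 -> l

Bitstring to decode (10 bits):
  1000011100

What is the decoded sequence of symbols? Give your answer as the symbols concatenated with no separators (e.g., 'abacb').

Answer: bmclm

Derivation:
Bit 0: prefix='1' (no match yet)
Bit 1: prefix='10' -> emit 'b', reset
Bit 2: prefix='0' (no match yet)
Bit 3: prefix='00' -> emit 'm', reset
Bit 4: prefix='0' (no match yet)
Bit 5: prefix='01' -> emit 'c', reset
Bit 6: prefix='1' (no match yet)
Bit 7: prefix='11' -> emit 'l', reset
Bit 8: prefix='0' (no match yet)
Bit 9: prefix='00' -> emit 'm', reset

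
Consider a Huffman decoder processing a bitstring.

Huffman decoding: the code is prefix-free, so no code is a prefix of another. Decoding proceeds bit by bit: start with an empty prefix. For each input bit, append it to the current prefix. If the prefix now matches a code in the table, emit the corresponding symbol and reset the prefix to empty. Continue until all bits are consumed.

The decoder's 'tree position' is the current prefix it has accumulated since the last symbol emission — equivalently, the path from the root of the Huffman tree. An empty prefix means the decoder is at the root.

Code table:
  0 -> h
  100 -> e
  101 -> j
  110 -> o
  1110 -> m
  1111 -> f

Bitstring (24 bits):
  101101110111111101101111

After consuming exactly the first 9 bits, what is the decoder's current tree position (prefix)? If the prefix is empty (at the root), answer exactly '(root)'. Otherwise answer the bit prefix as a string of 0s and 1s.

Bit 0: prefix='1' (no match yet)
Bit 1: prefix='10' (no match yet)
Bit 2: prefix='101' -> emit 'j', reset
Bit 3: prefix='1' (no match yet)
Bit 4: prefix='10' (no match yet)
Bit 5: prefix='101' -> emit 'j', reset
Bit 6: prefix='1' (no match yet)
Bit 7: prefix='11' (no match yet)
Bit 8: prefix='110' -> emit 'o', reset

Answer: (root)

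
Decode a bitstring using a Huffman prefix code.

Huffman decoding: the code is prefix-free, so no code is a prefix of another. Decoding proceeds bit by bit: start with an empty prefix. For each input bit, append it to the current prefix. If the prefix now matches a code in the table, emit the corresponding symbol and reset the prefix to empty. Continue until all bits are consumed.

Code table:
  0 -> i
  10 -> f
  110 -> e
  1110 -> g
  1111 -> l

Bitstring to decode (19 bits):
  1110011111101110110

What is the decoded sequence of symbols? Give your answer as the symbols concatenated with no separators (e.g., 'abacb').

Answer: gilege

Derivation:
Bit 0: prefix='1' (no match yet)
Bit 1: prefix='11' (no match yet)
Bit 2: prefix='111' (no match yet)
Bit 3: prefix='1110' -> emit 'g', reset
Bit 4: prefix='0' -> emit 'i', reset
Bit 5: prefix='1' (no match yet)
Bit 6: prefix='11' (no match yet)
Bit 7: prefix='111' (no match yet)
Bit 8: prefix='1111' -> emit 'l', reset
Bit 9: prefix='1' (no match yet)
Bit 10: prefix='11' (no match yet)
Bit 11: prefix='110' -> emit 'e', reset
Bit 12: prefix='1' (no match yet)
Bit 13: prefix='11' (no match yet)
Bit 14: prefix='111' (no match yet)
Bit 15: prefix='1110' -> emit 'g', reset
Bit 16: prefix='1' (no match yet)
Bit 17: prefix='11' (no match yet)
Bit 18: prefix='110' -> emit 'e', reset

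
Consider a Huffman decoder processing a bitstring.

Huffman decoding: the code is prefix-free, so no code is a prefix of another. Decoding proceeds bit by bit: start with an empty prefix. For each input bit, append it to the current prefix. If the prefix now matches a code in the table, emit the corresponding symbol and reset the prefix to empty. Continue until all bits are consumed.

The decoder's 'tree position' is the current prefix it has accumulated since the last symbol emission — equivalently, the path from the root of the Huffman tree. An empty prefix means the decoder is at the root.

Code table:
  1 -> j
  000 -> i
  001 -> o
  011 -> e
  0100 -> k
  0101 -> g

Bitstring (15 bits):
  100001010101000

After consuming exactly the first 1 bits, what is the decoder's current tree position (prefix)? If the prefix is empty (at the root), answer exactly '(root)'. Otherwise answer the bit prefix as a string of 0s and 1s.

Bit 0: prefix='1' -> emit 'j', reset

Answer: (root)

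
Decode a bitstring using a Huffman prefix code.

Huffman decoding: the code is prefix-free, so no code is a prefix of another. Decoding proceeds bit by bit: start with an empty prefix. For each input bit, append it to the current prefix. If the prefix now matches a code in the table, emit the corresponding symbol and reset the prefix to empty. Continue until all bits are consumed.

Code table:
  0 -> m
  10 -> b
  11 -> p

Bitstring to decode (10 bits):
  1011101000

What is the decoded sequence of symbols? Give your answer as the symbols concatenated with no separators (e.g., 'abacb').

Bit 0: prefix='1' (no match yet)
Bit 1: prefix='10' -> emit 'b', reset
Bit 2: prefix='1' (no match yet)
Bit 3: prefix='11' -> emit 'p', reset
Bit 4: prefix='1' (no match yet)
Bit 5: prefix='10' -> emit 'b', reset
Bit 6: prefix='1' (no match yet)
Bit 7: prefix='10' -> emit 'b', reset
Bit 8: prefix='0' -> emit 'm', reset
Bit 9: prefix='0' -> emit 'm', reset

Answer: bpbbmm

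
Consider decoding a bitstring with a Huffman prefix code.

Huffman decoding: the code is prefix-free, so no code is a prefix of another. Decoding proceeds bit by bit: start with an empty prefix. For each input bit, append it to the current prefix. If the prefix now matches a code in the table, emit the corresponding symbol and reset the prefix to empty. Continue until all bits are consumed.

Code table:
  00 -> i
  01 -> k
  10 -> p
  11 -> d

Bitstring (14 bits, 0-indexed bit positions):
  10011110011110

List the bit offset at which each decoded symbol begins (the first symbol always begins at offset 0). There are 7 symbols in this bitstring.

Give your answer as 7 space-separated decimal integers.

Answer: 0 2 4 6 8 10 12

Derivation:
Bit 0: prefix='1' (no match yet)
Bit 1: prefix='10' -> emit 'p', reset
Bit 2: prefix='0' (no match yet)
Bit 3: prefix='01' -> emit 'k', reset
Bit 4: prefix='1' (no match yet)
Bit 5: prefix='11' -> emit 'd', reset
Bit 6: prefix='1' (no match yet)
Bit 7: prefix='10' -> emit 'p', reset
Bit 8: prefix='0' (no match yet)
Bit 9: prefix='01' -> emit 'k', reset
Bit 10: prefix='1' (no match yet)
Bit 11: prefix='11' -> emit 'd', reset
Bit 12: prefix='1' (no match yet)
Bit 13: prefix='10' -> emit 'p', reset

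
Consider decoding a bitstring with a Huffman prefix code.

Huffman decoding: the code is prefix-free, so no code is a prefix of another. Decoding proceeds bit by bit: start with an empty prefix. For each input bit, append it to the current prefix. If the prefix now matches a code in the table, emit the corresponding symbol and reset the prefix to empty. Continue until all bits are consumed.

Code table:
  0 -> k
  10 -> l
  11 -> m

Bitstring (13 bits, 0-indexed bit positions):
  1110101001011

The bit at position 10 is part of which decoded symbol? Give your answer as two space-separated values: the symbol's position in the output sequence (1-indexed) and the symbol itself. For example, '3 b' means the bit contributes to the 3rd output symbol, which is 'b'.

Bit 0: prefix='1' (no match yet)
Bit 1: prefix='11' -> emit 'm', reset
Bit 2: prefix='1' (no match yet)
Bit 3: prefix='10' -> emit 'l', reset
Bit 4: prefix='1' (no match yet)
Bit 5: prefix='10' -> emit 'l', reset
Bit 6: prefix='1' (no match yet)
Bit 7: prefix='10' -> emit 'l', reset
Bit 8: prefix='0' -> emit 'k', reset
Bit 9: prefix='1' (no match yet)
Bit 10: prefix='10' -> emit 'l', reset
Bit 11: prefix='1' (no match yet)
Bit 12: prefix='11' -> emit 'm', reset

Answer: 6 l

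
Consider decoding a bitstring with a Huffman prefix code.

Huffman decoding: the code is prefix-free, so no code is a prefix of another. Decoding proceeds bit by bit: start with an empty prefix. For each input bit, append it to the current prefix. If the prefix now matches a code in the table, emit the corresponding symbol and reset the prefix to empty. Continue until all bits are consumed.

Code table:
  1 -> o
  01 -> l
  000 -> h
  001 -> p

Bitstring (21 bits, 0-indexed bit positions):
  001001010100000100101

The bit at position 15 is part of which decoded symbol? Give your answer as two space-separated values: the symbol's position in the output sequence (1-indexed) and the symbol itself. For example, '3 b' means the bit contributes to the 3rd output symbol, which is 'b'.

Bit 0: prefix='0' (no match yet)
Bit 1: prefix='00' (no match yet)
Bit 2: prefix='001' -> emit 'p', reset
Bit 3: prefix='0' (no match yet)
Bit 4: prefix='00' (no match yet)
Bit 5: prefix='001' -> emit 'p', reset
Bit 6: prefix='0' (no match yet)
Bit 7: prefix='01' -> emit 'l', reset
Bit 8: prefix='0' (no match yet)
Bit 9: prefix='01' -> emit 'l', reset
Bit 10: prefix='0' (no match yet)
Bit 11: prefix='00' (no match yet)
Bit 12: prefix='000' -> emit 'h', reset
Bit 13: prefix='0' (no match yet)
Bit 14: prefix='00' (no match yet)
Bit 15: prefix='001' -> emit 'p', reset
Bit 16: prefix='0' (no match yet)
Bit 17: prefix='00' (no match yet)
Bit 18: prefix='001' -> emit 'p', reset
Bit 19: prefix='0' (no match yet)

Answer: 6 p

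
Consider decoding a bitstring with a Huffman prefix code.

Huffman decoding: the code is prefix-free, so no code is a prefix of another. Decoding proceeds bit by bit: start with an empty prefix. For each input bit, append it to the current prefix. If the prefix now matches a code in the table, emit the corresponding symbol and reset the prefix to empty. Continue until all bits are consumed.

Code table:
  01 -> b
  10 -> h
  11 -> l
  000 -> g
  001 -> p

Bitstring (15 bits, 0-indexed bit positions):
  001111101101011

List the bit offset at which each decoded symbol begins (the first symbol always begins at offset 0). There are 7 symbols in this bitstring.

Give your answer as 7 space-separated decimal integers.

Answer: 0 3 5 7 9 11 13

Derivation:
Bit 0: prefix='0' (no match yet)
Bit 1: prefix='00' (no match yet)
Bit 2: prefix='001' -> emit 'p', reset
Bit 3: prefix='1' (no match yet)
Bit 4: prefix='11' -> emit 'l', reset
Bit 5: prefix='1' (no match yet)
Bit 6: prefix='11' -> emit 'l', reset
Bit 7: prefix='0' (no match yet)
Bit 8: prefix='01' -> emit 'b', reset
Bit 9: prefix='1' (no match yet)
Bit 10: prefix='10' -> emit 'h', reset
Bit 11: prefix='1' (no match yet)
Bit 12: prefix='10' -> emit 'h', reset
Bit 13: prefix='1' (no match yet)
Bit 14: prefix='11' -> emit 'l', reset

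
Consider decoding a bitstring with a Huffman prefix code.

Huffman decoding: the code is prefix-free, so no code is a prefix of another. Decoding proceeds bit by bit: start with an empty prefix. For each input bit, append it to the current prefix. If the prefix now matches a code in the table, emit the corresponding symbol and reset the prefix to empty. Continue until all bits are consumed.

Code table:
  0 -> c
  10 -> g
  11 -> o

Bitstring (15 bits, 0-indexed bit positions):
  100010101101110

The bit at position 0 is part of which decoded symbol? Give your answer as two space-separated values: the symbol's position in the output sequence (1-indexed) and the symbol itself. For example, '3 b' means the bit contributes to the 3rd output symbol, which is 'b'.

Bit 0: prefix='1' (no match yet)
Bit 1: prefix='10' -> emit 'g', reset
Bit 2: prefix='0' -> emit 'c', reset
Bit 3: prefix='0' -> emit 'c', reset
Bit 4: prefix='1' (no match yet)

Answer: 1 g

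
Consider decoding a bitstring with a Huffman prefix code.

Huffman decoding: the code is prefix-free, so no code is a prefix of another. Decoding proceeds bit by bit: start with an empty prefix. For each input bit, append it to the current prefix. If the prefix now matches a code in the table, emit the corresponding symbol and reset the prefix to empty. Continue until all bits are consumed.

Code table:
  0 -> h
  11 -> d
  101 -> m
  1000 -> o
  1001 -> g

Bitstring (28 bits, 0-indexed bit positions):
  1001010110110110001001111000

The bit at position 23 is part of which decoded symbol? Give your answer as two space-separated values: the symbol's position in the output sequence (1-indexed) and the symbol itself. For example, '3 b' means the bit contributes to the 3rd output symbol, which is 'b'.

Answer: 8 d

Derivation:
Bit 0: prefix='1' (no match yet)
Bit 1: prefix='10' (no match yet)
Bit 2: prefix='100' (no match yet)
Bit 3: prefix='1001' -> emit 'g', reset
Bit 4: prefix='0' -> emit 'h', reset
Bit 5: prefix='1' (no match yet)
Bit 6: prefix='10' (no match yet)
Bit 7: prefix='101' -> emit 'm', reset
Bit 8: prefix='1' (no match yet)
Bit 9: prefix='10' (no match yet)
Bit 10: prefix='101' -> emit 'm', reset
Bit 11: prefix='1' (no match yet)
Bit 12: prefix='10' (no match yet)
Bit 13: prefix='101' -> emit 'm', reset
Bit 14: prefix='1' (no match yet)
Bit 15: prefix='10' (no match yet)
Bit 16: prefix='100' (no match yet)
Bit 17: prefix='1000' -> emit 'o', reset
Bit 18: prefix='1' (no match yet)
Bit 19: prefix='10' (no match yet)
Bit 20: prefix='100' (no match yet)
Bit 21: prefix='1001' -> emit 'g', reset
Bit 22: prefix='1' (no match yet)
Bit 23: prefix='11' -> emit 'd', reset
Bit 24: prefix='1' (no match yet)
Bit 25: prefix='10' (no match yet)
Bit 26: prefix='100' (no match yet)
Bit 27: prefix='1000' -> emit 'o', reset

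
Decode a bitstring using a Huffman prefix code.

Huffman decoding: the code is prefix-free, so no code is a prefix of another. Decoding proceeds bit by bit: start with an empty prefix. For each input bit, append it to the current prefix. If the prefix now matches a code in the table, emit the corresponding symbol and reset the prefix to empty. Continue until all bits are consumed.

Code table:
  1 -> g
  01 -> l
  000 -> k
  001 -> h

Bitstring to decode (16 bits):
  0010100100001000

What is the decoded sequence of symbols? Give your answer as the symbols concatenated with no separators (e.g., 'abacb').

Bit 0: prefix='0' (no match yet)
Bit 1: prefix='00' (no match yet)
Bit 2: prefix='001' -> emit 'h', reset
Bit 3: prefix='0' (no match yet)
Bit 4: prefix='01' -> emit 'l', reset
Bit 5: prefix='0' (no match yet)
Bit 6: prefix='00' (no match yet)
Bit 7: prefix='001' -> emit 'h', reset
Bit 8: prefix='0' (no match yet)
Bit 9: prefix='00' (no match yet)
Bit 10: prefix='000' -> emit 'k', reset
Bit 11: prefix='0' (no match yet)
Bit 12: prefix='01' -> emit 'l', reset
Bit 13: prefix='0' (no match yet)
Bit 14: prefix='00' (no match yet)
Bit 15: prefix='000' -> emit 'k', reset

Answer: hlhklk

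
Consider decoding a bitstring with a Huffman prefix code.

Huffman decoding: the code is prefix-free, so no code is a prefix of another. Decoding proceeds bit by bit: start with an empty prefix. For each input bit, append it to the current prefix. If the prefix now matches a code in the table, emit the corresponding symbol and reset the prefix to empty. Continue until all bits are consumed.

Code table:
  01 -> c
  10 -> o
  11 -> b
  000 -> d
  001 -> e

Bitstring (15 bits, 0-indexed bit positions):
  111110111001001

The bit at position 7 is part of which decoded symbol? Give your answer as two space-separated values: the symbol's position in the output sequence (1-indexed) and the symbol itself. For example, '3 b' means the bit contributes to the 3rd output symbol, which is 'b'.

Answer: 4 b

Derivation:
Bit 0: prefix='1' (no match yet)
Bit 1: prefix='11' -> emit 'b', reset
Bit 2: prefix='1' (no match yet)
Bit 3: prefix='11' -> emit 'b', reset
Bit 4: prefix='1' (no match yet)
Bit 5: prefix='10' -> emit 'o', reset
Bit 6: prefix='1' (no match yet)
Bit 7: prefix='11' -> emit 'b', reset
Bit 8: prefix='1' (no match yet)
Bit 9: prefix='10' -> emit 'o', reset
Bit 10: prefix='0' (no match yet)
Bit 11: prefix='01' -> emit 'c', reset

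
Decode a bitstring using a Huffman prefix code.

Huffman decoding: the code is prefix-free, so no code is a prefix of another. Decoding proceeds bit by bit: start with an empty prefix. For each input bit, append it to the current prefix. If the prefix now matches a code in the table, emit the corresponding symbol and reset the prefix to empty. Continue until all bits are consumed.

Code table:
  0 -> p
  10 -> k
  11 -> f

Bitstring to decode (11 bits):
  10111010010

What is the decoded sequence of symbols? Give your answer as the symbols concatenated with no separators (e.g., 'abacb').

Answer: kfkkpk

Derivation:
Bit 0: prefix='1' (no match yet)
Bit 1: prefix='10' -> emit 'k', reset
Bit 2: prefix='1' (no match yet)
Bit 3: prefix='11' -> emit 'f', reset
Bit 4: prefix='1' (no match yet)
Bit 5: prefix='10' -> emit 'k', reset
Bit 6: prefix='1' (no match yet)
Bit 7: prefix='10' -> emit 'k', reset
Bit 8: prefix='0' -> emit 'p', reset
Bit 9: prefix='1' (no match yet)
Bit 10: prefix='10' -> emit 'k', reset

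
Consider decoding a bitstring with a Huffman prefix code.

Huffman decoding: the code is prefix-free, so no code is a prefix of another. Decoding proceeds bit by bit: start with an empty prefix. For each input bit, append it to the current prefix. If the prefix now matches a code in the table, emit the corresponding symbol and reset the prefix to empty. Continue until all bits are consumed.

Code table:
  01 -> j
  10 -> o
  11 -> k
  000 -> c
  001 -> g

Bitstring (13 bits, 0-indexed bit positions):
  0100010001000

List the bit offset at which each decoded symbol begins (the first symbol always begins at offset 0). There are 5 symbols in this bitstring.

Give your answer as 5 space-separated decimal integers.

Answer: 0 2 5 7 10

Derivation:
Bit 0: prefix='0' (no match yet)
Bit 1: prefix='01' -> emit 'j', reset
Bit 2: prefix='0' (no match yet)
Bit 3: prefix='00' (no match yet)
Bit 4: prefix='000' -> emit 'c', reset
Bit 5: prefix='1' (no match yet)
Bit 6: prefix='10' -> emit 'o', reset
Bit 7: prefix='0' (no match yet)
Bit 8: prefix='00' (no match yet)
Bit 9: prefix='001' -> emit 'g', reset
Bit 10: prefix='0' (no match yet)
Bit 11: prefix='00' (no match yet)
Bit 12: prefix='000' -> emit 'c', reset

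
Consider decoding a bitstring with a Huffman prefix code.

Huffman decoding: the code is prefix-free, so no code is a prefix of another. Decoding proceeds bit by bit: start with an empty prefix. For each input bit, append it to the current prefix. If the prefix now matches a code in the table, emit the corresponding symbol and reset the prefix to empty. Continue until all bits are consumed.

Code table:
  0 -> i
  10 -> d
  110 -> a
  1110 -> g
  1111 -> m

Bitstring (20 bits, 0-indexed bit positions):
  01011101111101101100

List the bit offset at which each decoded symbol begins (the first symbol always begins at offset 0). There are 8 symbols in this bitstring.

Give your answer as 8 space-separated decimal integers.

Answer: 0 1 3 7 11 13 16 19

Derivation:
Bit 0: prefix='0' -> emit 'i', reset
Bit 1: prefix='1' (no match yet)
Bit 2: prefix='10' -> emit 'd', reset
Bit 3: prefix='1' (no match yet)
Bit 4: prefix='11' (no match yet)
Bit 5: prefix='111' (no match yet)
Bit 6: prefix='1110' -> emit 'g', reset
Bit 7: prefix='1' (no match yet)
Bit 8: prefix='11' (no match yet)
Bit 9: prefix='111' (no match yet)
Bit 10: prefix='1111' -> emit 'm', reset
Bit 11: prefix='1' (no match yet)
Bit 12: prefix='10' -> emit 'd', reset
Bit 13: prefix='1' (no match yet)
Bit 14: prefix='11' (no match yet)
Bit 15: prefix='110' -> emit 'a', reset
Bit 16: prefix='1' (no match yet)
Bit 17: prefix='11' (no match yet)
Bit 18: prefix='110' -> emit 'a', reset
Bit 19: prefix='0' -> emit 'i', reset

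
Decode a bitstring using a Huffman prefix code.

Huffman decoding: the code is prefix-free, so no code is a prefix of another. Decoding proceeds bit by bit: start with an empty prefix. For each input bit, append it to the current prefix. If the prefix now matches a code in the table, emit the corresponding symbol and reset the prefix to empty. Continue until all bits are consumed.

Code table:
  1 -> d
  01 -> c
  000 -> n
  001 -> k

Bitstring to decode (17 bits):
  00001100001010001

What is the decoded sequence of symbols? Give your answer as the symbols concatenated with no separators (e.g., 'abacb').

Answer: ncdnccnd

Derivation:
Bit 0: prefix='0' (no match yet)
Bit 1: prefix='00' (no match yet)
Bit 2: prefix='000' -> emit 'n', reset
Bit 3: prefix='0' (no match yet)
Bit 4: prefix='01' -> emit 'c', reset
Bit 5: prefix='1' -> emit 'd', reset
Bit 6: prefix='0' (no match yet)
Bit 7: prefix='00' (no match yet)
Bit 8: prefix='000' -> emit 'n', reset
Bit 9: prefix='0' (no match yet)
Bit 10: prefix='01' -> emit 'c', reset
Bit 11: prefix='0' (no match yet)
Bit 12: prefix='01' -> emit 'c', reset
Bit 13: prefix='0' (no match yet)
Bit 14: prefix='00' (no match yet)
Bit 15: prefix='000' -> emit 'n', reset
Bit 16: prefix='1' -> emit 'd', reset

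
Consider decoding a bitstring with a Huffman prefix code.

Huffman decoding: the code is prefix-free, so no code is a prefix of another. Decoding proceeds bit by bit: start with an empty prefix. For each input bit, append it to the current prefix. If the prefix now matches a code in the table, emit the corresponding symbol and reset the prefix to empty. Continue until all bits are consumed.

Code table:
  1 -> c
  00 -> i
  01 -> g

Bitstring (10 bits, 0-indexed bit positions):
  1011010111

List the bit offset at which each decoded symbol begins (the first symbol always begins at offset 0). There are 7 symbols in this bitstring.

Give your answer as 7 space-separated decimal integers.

Answer: 0 1 3 4 6 8 9

Derivation:
Bit 0: prefix='1' -> emit 'c', reset
Bit 1: prefix='0' (no match yet)
Bit 2: prefix='01' -> emit 'g', reset
Bit 3: prefix='1' -> emit 'c', reset
Bit 4: prefix='0' (no match yet)
Bit 5: prefix='01' -> emit 'g', reset
Bit 6: prefix='0' (no match yet)
Bit 7: prefix='01' -> emit 'g', reset
Bit 8: prefix='1' -> emit 'c', reset
Bit 9: prefix='1' -> emit 'c', reset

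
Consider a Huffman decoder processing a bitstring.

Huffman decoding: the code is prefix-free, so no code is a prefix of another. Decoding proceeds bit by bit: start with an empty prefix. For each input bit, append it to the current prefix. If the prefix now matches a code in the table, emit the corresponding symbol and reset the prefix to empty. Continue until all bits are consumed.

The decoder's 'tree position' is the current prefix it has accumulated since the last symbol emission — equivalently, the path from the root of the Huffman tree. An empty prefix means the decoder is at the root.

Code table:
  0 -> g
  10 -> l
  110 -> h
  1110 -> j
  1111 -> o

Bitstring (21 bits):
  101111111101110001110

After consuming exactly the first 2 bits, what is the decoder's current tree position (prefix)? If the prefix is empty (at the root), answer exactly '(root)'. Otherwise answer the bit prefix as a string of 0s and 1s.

Answer: (root)

Derivation:
Bit 0: prefix='1' (no match yet)
Bit 1: prefix='10' -> emit 'l', reset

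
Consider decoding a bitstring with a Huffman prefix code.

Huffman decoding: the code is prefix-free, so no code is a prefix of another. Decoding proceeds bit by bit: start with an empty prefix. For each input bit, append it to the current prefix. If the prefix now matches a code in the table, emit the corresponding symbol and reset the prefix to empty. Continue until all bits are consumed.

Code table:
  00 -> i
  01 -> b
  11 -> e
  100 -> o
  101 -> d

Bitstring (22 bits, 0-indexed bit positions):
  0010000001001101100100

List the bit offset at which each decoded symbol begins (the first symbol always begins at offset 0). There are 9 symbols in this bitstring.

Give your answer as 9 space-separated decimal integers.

Answer: 0 2 5 7 9 12 14 16 19

Derivation:
Bit 0: prefix='0' (no match yet)
Bit 1: prefix='00' -> emit 'i', reset
Bit 2: prefix='1' (no match yet)
Bit 3: prefix='10' (no match yet)
Bit 4: prefix='100' -> emit 'o', reset
Bit 5: prefix='0' (no match yet)
Bit 6: prefix='00' -> emit 'i', reset
Bit 7: prefix='0' (no match yet)
Bit 8: prefix='00' -> emit 'i', reset
Bit 9: prefix='1' (no match yet)
Bit 10: prefix='10' (no match yet)
Bit 11: prefix='100' -> emit 'o', reset
Bit 12: prefix='1' (no match yet)
Bit 13: prefix='11' -> emit 'e', reset
Bit 14: prefix='0' (no match yet)
Bit 15: prefix='01' -> emit 'b', reset
Bit 16: prefix='1' (no match yet)
Bit 17: prefix='10' (no match yet)
Bit 18: prefix='100' -> emit 'o', reset
Bit 19: prefix='1' (no match yet)
Bit 20: prefix='10' (no match yet)
Bit 21: prefix='100' -> emit 'o', reset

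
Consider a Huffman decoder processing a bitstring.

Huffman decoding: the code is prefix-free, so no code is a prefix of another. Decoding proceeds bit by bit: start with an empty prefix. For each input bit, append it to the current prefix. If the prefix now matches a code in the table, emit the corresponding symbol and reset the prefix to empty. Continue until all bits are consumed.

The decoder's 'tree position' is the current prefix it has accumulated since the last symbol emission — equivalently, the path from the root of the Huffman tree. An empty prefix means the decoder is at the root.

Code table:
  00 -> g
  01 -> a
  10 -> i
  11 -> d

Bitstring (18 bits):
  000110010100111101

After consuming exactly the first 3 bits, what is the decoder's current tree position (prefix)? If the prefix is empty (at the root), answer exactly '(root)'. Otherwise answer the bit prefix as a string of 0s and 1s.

Bit 0: prefix='0' (no match yet)
Bit 1: prefix='00' -> emit 'g', reset
Bit 2: prefix='0' (no match yet)

Answer: 0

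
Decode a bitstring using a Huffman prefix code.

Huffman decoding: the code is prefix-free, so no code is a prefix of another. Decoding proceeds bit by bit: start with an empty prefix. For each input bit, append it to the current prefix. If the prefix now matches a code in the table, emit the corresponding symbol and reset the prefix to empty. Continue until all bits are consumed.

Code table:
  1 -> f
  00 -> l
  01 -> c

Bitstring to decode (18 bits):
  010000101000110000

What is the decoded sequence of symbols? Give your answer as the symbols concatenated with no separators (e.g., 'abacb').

Answer: cllfclcfll

Derivation:
Bit 0: prefix='0' (no match yet)
Bit 1: prefix='01' -> emit 'c', reset
Bit 2: prefix='0' (no match yet)
Bit 3: prefix='00' -> emit 'l', reset
Bit 4: prefix='0' (no match yet)
Bit 5: prefix='00' -> emit 'l', reset
Bit 6: prefix='1' -> emit 'f', reset
Bit 7: prefix='0' (no match yet)
Bit 8: prefix='01' -> emit 'c', reset
Bit 9: prefix='0' (no match yet)
Bit 10: prefix='00' -> emit 'l', reset
Bit 11: prefix='0' (no match yet)
Bit 12: prefix='01' -> emit 'c', reset
Bit 13: prefix='1' -> emit 'f', reset
Bit 14: prefix='0' (no match yet)
Bit 15: prefix='00' -> emit 'l', reset
Bit 16: prefix='0' (no match yet)
Bit 17: prefix='00' -> emit 'l', reset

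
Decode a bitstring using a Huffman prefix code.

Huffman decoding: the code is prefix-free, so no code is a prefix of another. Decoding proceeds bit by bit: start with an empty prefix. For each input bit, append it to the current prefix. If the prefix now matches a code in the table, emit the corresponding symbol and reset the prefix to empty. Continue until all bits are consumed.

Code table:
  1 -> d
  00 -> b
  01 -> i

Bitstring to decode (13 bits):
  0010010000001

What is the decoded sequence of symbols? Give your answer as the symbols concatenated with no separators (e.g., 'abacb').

Answer: bdbdbbbd

Derivation:
Bit 0: prefix='0' (no match yet)
Bit 1: prefix='00' -> emit 'b', reset
Bit 2: prefix='1' -> emit 'd', reset
Bit 3: prefix='0' (no match yet)
Bit 4: prefix='00' -> emit 'b', reset
Bit 5: prefix='1' -> emit 'd', reset
Bit 6: prefix='0' (no match yet)
Bit 7: prefix='00' -> emit 'b', reset
Bit 8: prefix='0' (no match yet)
Bit 9: prefix='00' -> emit 'b', reset
Bit 10: prefix='0' (no match yet)
Bit 11: prefix='00' -> emit 'b', reset
Bit 12: prefix='1' -> emit 'd', reset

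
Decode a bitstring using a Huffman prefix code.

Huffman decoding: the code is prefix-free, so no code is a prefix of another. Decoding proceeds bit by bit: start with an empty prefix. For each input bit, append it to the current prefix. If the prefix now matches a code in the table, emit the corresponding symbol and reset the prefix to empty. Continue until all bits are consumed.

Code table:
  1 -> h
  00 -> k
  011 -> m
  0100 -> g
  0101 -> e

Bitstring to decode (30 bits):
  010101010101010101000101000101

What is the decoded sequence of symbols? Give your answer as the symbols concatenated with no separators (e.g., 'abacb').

Bit 0: prefix='0' (no match yet)
Bit 1: prefix='01' (no match yet)
Bit 2: prefix='010' (no match yet)
Bit 3: prefix='0101' -> emit 'e', reset
Bit 4: prefix='0' (no match yet)
Bit 5: prefix='01' (no match yet)
Bit 6: prefix='010' (no match yet)
Bit 7: prefix='0101' -> emit 'e', reset
Bit 8: prefix='0' (no match yet)
Bit 9: prefix='01' (no match yet)
Bit 10: prefix='010' (no match yet)
Bit 11: prefix='0101' -> emit 'e', reset
Bit 12: prefix='0' (no match yet)
Bit 13: prefix='01' (no match yet)
Bit 14: prefix='010' (no match yet)
Bit 15: prefix='0101' -> emit 'e', reset
Bit 16: prefix='0' (no match yet)
Bit 17: prefix='01' (no match yet)
Bit 18: prefix='010' (no match yet)
Bit 19: prefix='0100' -> emit 'g', reset
Bit 20: prefix='0' (no match yet)
Bit 21: prefix='01' (no match yet)
Bit 22: prefix='010' (no match yet)
Bit 23: prefix='0101' -> emit 'e', reset
Bit 24: prefix='0' (no match yet)
Bit 25: prefix='00' -> emit 'k', reset
Bit 26: prefix='0' (no match yet)
Bit 27: prefix='01' (no match yet)
Bit 28: prefix='010' (no match yet)
Bit 29: prefix='0101' -> emit 'e', reset

Answer: eeeegeke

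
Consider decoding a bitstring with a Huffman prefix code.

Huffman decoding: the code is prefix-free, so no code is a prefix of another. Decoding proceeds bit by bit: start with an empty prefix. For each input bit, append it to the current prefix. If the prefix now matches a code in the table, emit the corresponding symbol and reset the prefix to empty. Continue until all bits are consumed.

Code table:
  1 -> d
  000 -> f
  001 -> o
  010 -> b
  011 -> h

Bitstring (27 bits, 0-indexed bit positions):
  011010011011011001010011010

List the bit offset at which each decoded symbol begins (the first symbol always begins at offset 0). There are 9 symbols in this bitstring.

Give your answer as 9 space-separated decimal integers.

Bit 0: prefix='0' (no match yet)
Bit 1: prefix='01' (no match yet)
Bit 2: prefix='011' -> emit 'h', reset
Bit 3: prefix='0' (no match yet)
Bit 4: prefix='01' (no match yet)
Bit 5: prefix='010' -> emit 'b', reset
Bit 6: prefix='0' (no match yet)
Bit 7: prefix='01' (no match yet)
Bit 8: prefix='011' -> emit 'h', reset
Bit 9: prefix='0' (no match yet)
Bit 10: prefix='01' (no match yet)
Bit 11: prefix='011' -> emit 'h', reset
Bit 12: prefix='0' (no match yet)
Bit 13: prefix='01' (no match yet)
Bit 14: prefix='011' -> emit 'h', reset
Bit 15: prefix='0' (no match yet)
Bit 16: prefix='00' (no match yet)
Bit 17: prefix='001' -> emit 'o', reset
Bit 18: prefix='0' (no match yet)
Bit 19: prefix='01' (no match yet)
Bit 20: prefix='010' -> emit 'b', reset
Bit 21: prefix='0' (no match yet)
Bit 22: prefix='01' (no match yet)
Bit 23: prefix='011' -> emit 'h', reset
Bit 24: prefix='0' (no match yet)
Bit 25: prefix='01' (no match yet)
Bit 26: prefix='010' -> emit 'b', reset

Answer: 0 3 6 9 12 15 18 21 24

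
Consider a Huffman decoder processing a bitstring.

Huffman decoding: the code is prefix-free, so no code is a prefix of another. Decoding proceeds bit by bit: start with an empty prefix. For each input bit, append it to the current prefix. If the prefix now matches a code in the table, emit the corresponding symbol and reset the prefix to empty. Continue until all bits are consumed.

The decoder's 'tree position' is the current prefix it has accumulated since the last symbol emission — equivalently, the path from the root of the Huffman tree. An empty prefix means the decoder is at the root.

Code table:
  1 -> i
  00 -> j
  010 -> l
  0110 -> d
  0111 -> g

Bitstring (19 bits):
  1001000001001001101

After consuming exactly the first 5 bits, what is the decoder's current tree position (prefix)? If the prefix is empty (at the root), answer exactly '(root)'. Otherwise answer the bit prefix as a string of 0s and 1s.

Bit 0: prefix='1' -> emit 'i', reset
Bit 1: prefix='0' (no match yet)
Bit 2: prefix='00' -> emit 'j', reset
Bit 3: prefix='1' -> emit 'i', reset
Bit 4: prefix='0' (no match yet)

Answer: 0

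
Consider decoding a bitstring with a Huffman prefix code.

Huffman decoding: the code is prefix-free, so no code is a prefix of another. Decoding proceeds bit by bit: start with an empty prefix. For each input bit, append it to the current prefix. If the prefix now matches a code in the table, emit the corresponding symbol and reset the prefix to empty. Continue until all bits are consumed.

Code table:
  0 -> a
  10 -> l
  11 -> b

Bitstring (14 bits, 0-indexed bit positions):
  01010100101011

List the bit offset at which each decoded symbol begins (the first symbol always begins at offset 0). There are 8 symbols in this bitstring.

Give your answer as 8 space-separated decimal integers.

Bit 0: prefix='0' -> emit 'a', reset
Bit 1: prefix='1' (no match yet)
Bit 2: prefix='10' -> emit 'l', reset
Bit 3: prefix='1' (no match yet)
Bit 4: prefix='10' -> emit 'l', reset
Bit 5: prefix='1' (no match yet)
Bit 6: prefix='10' -> emit 'l', reset
Bit 7: prefix='0' -> emit 'a', reset
Bit 8: prefix='1' (no match yet)
Bit 9: prefix='10' -> emit 'l', reset
Bit 10: prefix='1' (no match yet)
Bit 11: prefix='10' -> emit 'l', reset
Bit 12: prefix='1' (no match yet)
Bit 13: prefix='11' -> emit 'b', reset

Answer: 0 1 3 5 7 8 10 12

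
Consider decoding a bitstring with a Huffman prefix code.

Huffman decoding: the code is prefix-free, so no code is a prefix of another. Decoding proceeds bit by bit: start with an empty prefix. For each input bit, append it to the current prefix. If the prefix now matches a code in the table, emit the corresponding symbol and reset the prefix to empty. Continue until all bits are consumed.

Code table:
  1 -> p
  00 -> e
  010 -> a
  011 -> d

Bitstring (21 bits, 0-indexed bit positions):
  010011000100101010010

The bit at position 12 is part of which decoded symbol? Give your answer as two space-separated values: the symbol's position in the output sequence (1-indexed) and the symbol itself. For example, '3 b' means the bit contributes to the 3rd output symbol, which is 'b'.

Answer: 5 a

Derivation:
Bit 0: prefix='0' (no match yet)
Bit 1: prefix='01' (no match yet)
Bit 2: prefix='010' -> emit 'a', reset
Bit 3: prefix='0' (no match yet)
Bit 4: prefix='01' (no match yet)
Bit 5: prefix='011' -> emit 'd', reset
Bit 6: prefix='0' (no match yet)
Bit 7: prefix='00' -> emit 'e', reset
Bit 8: prefix='0' (no match yet)
Bit 9: prefix='01' (no match yet)
Bit 10: prefix='010' -> emit 'a', reset
Bit 11: prefix='0' (no match yet)
Bit 12: prefix='01' (no match yet)
Bit 13: prefix='010' -> emit 'a', reset
Bit 14: prefix='1' -> emit 'p', reset
Bit 15: prefix='0' (no match yet)
Bit 16: prefix='01' (no match yet)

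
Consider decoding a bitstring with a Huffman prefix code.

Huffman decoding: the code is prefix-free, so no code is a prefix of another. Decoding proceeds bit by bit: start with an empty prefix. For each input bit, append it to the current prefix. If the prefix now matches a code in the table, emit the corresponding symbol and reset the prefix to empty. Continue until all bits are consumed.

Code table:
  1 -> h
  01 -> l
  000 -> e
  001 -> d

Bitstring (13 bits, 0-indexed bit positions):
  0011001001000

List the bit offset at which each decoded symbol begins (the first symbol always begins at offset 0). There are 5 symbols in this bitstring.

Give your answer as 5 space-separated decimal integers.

Bit 0: prefix='0' (no match yet)
Bit 1: prefix='00' (no match yet)
Bit 2: prefix='001' -> emit 'd', reset
Bit 3: prefix='1' -> emit 'h', reset
Bit 4: prefix='0' (no match yet)
Bit 5: prefix='00' (no match yet)
Bit 6: prefix='001' -> emit 'd', reset
Bit 7: prefix='0' (no match yet)
Bit 8: prefix='00' (no match yet)
Bit 9: prefix='001' -> emit 'd', reset
Bit 10: prefix='0' (no match yet)
Bit 11: prefix='00' (no match yet)
Bit 12: prefix='000' -> emit 'e', reset

Answer: 0 3 4 7 10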